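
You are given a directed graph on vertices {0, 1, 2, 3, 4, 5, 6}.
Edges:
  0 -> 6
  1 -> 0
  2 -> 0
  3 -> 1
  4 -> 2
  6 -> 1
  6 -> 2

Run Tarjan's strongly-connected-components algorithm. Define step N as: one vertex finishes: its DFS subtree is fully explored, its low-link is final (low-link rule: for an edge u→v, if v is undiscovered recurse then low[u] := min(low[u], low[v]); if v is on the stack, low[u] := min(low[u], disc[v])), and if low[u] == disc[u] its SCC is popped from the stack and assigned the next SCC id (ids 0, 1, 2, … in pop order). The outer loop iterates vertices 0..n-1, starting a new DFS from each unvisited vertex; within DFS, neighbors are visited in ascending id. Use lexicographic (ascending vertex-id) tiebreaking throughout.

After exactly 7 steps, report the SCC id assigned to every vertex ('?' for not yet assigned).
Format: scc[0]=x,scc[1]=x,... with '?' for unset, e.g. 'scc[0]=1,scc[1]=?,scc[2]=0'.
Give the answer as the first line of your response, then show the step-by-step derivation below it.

scc[0]=0,scc[1]=0,scc[2]=0,scc[3]=1,scc[4]=2,scc[5]=3,scc[6]=0

step 1: low=(low[0]=0,low[1]=0,low[2]=?,low[3]=?,low[4]=?,low[5]=?,low[6]=1); scc=(scc[0]=?,scc[1]=?,scc[2]=?,scc[3]=?,scc[4]=?,scc[5]=?,scc[6]=?)
step 2: low=(low[0]=0,low[1]=0,low[2]=0,low[3]=?,low[4]=?,low[5]=?,low[6]=0); scc=(scc[0]=?,scc[1]=?,scc[2]=?,scc[3]=?,scc[4]=?,scc[5]=?,scc[6]=?)
step 3: low=(low[0]=0,low[1]=0,low[2]=0,low[3]=?,low[4]=?,low[5]=?,low[6]=0); scc=(scc[0]=?,scc[1]=?,scc[2]=?,scc[3]=?,scc[4]=?,scc[5]=?,scc[6]=?)
step 4: low=(low[0]=0,low[1]=0,low[2]=0,low[3]=?,low[4]=?,low[5]=?,low[6]=0); scc=(scc[0]=0,scc[1]=0,scc[2]=0,scc[3]=?,scc[4]=?,scc[5]=?,scc[6]=0)
step 5: low=(low[0]=0,low[1]=0,low[2]=0,low[3]=4,low[4]=?,low[5]=?,low[6]=0); scc=(scc[0]=0,scc[1]=0,scc[2]=0,scc[3]=1,scc[4]=?,scc[5]=?,scc[6]=0)
step 6: low=(low[0]=0,low[1]=0,low[2]=0,low[3]=4,low[4]=5,low[5]=?,low[6]=0); scc=(scc[0]=0,scc[1]=0,scc[2]=0,scc[3]=1,scc[4]=2,scc[5]=?,scc[6]=0)
step 7: low=(low[0]=0,low[1]=0,low[2]=0,low[3]=4,low[4]=5,low[5]=6,low[6]=0); scc=(scc[0]=0,scc[1]=0,scc[2]=0,scc[3]=1,scc[4]=2,scc[5]=3,scc[6]=0)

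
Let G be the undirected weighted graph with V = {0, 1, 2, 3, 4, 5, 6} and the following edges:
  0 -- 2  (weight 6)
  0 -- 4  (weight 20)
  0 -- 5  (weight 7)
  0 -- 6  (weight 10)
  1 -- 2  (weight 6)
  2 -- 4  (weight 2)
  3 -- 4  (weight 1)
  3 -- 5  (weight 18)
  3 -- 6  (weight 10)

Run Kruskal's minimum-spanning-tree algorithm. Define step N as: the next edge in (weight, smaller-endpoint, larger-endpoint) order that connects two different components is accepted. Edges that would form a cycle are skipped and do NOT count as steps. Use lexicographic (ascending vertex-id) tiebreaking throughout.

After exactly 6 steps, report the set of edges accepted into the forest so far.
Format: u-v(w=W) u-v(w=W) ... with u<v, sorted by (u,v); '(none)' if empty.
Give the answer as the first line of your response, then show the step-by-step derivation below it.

0-2(w=6) 0-5(w=7) 0-6(w=10) 1-2(w=6) 2-4(w=2) 3-4(w=1)

step 1: add edge 3-4 (w=1); MST = {3-4(w=1)}
step 2: add edge 2-4 (w=2); MST = {2-4(w=2) 3-4(w=1)}
step 3: add edge 0-2 (w=6); MST = {0-2(w=6) 2-4(w=2) 3-4(w=1)}
step 4: add edge 1-2 (w=6); MST = {0-2(w=6) 1-2(w=6) 2-4(w=2) 3-4(w=1)}
step 5: add edge 0-5 (w=7); MST = {0-2(w=6) 0-5(w=7) 1-2(w=6) 2-4(w=2) 3-4(w=1)}
step 6: add edge 0-6 (w=10); MST = {0-2(w=6) 0-5(w=7) 0-6(w=10) 1-2(w=6) 2-4(w=2) 3-4(w=1)}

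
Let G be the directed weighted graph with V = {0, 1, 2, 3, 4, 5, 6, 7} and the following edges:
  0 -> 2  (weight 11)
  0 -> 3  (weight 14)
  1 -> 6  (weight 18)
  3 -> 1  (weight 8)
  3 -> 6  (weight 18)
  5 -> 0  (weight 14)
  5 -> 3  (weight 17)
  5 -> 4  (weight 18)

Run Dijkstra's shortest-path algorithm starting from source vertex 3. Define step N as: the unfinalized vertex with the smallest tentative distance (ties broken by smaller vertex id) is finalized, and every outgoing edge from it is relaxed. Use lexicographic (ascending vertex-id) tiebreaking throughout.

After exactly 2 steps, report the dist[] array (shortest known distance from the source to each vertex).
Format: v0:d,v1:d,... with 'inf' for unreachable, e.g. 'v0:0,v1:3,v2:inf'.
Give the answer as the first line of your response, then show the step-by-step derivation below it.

v0:inf,v1:8,v2:inf,v3:0,v4:inf,v5:inf,v6:18,v7:inf

step 1: dist = v0:inf,v1:8,v2:inf,v3:0,v4:inf,v5:inf,v6:18,v7:inf
step 2: dist = v0:inf,v1:8,v2:inf,v3:0,v4:inf,v5:inf,v6:18,v7:inf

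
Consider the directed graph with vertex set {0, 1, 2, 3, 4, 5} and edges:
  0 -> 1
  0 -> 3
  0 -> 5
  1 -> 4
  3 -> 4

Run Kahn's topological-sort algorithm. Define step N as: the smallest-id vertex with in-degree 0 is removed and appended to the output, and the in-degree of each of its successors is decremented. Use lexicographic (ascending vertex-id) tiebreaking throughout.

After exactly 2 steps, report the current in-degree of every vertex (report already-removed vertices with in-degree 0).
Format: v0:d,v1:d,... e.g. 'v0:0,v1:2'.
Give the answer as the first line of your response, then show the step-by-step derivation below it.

v0:0,v1:0,v2:0,v3:0,v4:1,v5:0

step 1: output 0; order=[0]; indeg=(0,0,0,0,2,0)
step 2: output 1; order=[0,1]; indeg=(0,0,0,0,1,0)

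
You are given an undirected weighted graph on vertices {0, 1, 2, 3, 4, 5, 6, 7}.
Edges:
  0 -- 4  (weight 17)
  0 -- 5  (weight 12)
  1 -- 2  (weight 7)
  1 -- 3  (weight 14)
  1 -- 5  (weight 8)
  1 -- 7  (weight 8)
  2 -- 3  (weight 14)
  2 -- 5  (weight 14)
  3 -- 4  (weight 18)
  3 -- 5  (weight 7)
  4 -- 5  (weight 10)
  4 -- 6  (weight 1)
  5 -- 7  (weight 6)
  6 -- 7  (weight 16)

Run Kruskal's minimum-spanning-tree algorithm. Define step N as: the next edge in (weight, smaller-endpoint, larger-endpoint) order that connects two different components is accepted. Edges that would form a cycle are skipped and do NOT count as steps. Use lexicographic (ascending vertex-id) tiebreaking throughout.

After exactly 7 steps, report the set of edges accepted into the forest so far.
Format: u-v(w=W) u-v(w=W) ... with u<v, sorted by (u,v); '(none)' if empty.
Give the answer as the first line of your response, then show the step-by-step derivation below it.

0-5(w=12) 1-2(w=7) 1-5(w=8) 3-5(w=7) 4-5(w=10) 4-6(w=1) 5-7(w=6)

step 1: add edge 4-6 (w=1); MST = {4-6(w=1)}
step 2: add edge 5-7 (w=6); MST = {4-6(w=1) 5-7(w=6)}
step 3: add edge 1-2 (w=7); MST = {1-2(w=7) 4-6(w=1) 5-7(w=6)}
step 4: add edge 3-5 (w=7); MST = {1-2(w=7) 3-5(w=7) 4-6(w=1) 5-7(w=6)}
step 5: add edge 1-5 (w=8); MST = {1-2(w=7) 1-5(w=8) 3-5(w=7) 4-6(w=1) 5-7(w=6)}
step 6: add edge 4-5 (w=10); MST = {1-2(w=7) 1-5(w=8) 3-5(w=7) 4-5(w=10) 4-6(w=1) 5-7(w=6)}
step 7: add edge 0-5 (w=12); MST = {0-5(w=12) 1-2(w=7) 1-5(w=8) 3-5(w=7) 4-5(w=10) 4-6(w=1) 5-7(w=6)}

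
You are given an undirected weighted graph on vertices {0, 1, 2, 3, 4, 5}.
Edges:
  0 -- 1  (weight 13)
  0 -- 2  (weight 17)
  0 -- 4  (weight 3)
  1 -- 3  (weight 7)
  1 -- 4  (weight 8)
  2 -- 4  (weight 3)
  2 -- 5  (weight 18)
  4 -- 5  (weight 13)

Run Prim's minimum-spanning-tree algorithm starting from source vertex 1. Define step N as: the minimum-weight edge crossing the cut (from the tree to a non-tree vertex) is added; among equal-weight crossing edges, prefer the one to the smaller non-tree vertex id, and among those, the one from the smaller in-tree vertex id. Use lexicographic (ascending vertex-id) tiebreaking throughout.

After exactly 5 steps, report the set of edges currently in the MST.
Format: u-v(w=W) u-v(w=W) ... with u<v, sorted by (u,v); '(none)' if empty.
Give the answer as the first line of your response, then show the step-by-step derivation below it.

0-4(w=3) 1-3(w=7) 1-4(w=8) 2-4(w=3) 4-5(w=13)

step 1: add edge 1-3 (w=7); MST = {1-3(w=7)}
step 2: add edge 1-4 (w=8); MST = {1-3(w=7) 1-4(w=8)}
step 3: add edge 0-4 (w=3); MST = {0-4(w=3) 1-3(w=7) 1-4(w=8)}
step 4: add edge 2-4 (w=3); MST = {0-4(w=3) 1-3(w=7) 1-4(w=8) 2-4(w=3)}
step 5: add edge 4-5 (w=13); MST = {0-4(w=3) 1-3(w=7) 1-4(w=8) 2-4(w=3) 4-5(w=13)}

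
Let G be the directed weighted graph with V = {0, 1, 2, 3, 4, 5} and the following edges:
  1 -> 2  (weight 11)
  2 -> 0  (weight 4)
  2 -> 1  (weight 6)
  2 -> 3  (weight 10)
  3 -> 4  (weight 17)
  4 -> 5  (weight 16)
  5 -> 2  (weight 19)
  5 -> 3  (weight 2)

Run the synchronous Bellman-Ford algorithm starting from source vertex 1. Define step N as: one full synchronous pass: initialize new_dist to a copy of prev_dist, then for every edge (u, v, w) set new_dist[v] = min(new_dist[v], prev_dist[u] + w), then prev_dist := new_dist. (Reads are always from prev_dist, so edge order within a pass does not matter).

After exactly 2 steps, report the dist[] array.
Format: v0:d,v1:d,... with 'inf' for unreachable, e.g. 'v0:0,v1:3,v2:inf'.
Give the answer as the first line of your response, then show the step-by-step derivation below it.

v0:15,v1:0,v2:11,v3:21,v4:inf,v5:inf

step 1: dist = v0:inf,v1:0,v2:11,v3:inf,v4:inf,v5:inf
step 2: dist = v0:15,v1:0,v2:11,v3:21,v4:inf,v5:inf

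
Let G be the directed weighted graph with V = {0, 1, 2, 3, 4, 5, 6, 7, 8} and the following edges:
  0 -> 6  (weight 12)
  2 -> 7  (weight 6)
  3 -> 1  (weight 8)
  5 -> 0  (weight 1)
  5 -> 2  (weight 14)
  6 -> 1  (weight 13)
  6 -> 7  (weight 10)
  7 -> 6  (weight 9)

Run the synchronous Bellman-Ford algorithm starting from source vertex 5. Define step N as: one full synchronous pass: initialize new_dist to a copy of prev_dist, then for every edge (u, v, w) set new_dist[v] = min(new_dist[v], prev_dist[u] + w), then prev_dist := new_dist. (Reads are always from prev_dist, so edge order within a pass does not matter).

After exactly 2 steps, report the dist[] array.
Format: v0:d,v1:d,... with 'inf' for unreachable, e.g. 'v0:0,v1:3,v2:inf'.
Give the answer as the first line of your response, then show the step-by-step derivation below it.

v0:1,v1:inf,v2:14,v3:inf,v4:inf,v5:0,v6:13,v7:20,v8:inf

step 1: dist = v0:1,v1:inf,v2:14,v3:inf,v4:inf,v5:0,v6:inf,v7:inf,v8:inf
step 2: dist = v0:1,v1:inf,v2:14,v3:inf,v4:inf,v5:0,v6:13,v7:20,v8:inf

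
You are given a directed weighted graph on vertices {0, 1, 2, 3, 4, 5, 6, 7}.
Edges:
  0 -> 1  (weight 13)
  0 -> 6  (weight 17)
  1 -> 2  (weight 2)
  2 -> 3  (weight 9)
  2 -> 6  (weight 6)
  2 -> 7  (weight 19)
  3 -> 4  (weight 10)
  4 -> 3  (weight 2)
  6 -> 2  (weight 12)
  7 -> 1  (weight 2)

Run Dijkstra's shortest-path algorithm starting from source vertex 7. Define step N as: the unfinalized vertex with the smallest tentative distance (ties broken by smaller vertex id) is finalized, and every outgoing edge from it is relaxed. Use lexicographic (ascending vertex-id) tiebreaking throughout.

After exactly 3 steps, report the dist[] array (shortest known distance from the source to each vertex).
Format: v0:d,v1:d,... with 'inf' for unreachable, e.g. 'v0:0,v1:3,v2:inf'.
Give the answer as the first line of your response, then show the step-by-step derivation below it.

v0:inf,v1:2,v2:4,v3:13,v4:inf,v5:inf,v6:10,v7:0

step 1: dist = v0:inf,v1:2,v2:inf,v3:inf,v4:inf,v5:inf,v6:inf,v7:0
step 2: dist = v0:inf,v1:2,v2:4,v3:inf,v4:inf,v5:inf,v6:inf,v7:0
step 3: dist = v0:inf,v1:2,v2:4,v3:13,v4:inf,v5:inf,v6:10,v7:0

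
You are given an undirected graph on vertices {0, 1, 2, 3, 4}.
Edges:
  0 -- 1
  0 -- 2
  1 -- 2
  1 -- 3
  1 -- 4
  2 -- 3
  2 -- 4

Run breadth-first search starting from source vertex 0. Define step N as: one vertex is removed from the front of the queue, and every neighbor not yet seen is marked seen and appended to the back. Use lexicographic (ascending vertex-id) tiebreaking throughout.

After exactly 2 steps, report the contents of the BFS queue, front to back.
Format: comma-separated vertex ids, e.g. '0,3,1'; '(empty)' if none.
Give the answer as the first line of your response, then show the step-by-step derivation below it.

2,3,4

step 1: dequeue 0; queue=[1,2]; order=0
step 2: dequeue 1; queue=[2,3,4]; order=0,1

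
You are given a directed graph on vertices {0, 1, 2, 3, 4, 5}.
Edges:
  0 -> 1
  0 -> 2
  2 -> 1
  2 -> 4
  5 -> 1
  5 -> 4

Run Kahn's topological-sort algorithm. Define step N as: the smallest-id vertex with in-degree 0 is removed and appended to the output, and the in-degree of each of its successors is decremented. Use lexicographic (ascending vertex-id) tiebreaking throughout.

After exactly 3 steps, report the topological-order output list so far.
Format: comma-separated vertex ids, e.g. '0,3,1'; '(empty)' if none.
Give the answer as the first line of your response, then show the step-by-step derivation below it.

0,2,3

step 1: output 0; order=[0]; indeg=(0,2,0,0,2,0)
step 2: output 2; order=[0,2]; indeg=(0,1,0,0,1,0)
step 3: output 3; order=[0,2,3]; indeg=(0,1,0,0,1,0)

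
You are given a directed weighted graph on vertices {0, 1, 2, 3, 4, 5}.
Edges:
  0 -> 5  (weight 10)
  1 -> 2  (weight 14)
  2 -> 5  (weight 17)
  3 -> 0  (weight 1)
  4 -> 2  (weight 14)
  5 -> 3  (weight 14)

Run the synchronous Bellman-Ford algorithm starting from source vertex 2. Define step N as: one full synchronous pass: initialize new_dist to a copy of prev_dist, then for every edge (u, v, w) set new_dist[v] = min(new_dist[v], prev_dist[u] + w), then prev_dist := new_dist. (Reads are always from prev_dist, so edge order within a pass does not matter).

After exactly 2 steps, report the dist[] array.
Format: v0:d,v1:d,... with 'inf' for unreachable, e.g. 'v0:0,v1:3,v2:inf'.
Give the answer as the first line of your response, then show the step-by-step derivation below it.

v0:inf,v1:inf,v2:0,v3:31,v4:inf,v5:17

step 1: dist = v0:inf,v1:inf,v2:0,v3:inf,v4:inf,v5:17
step 2: dist = v0:inf,v1:inf,v2:0,v3:31,v4:inf,v5:17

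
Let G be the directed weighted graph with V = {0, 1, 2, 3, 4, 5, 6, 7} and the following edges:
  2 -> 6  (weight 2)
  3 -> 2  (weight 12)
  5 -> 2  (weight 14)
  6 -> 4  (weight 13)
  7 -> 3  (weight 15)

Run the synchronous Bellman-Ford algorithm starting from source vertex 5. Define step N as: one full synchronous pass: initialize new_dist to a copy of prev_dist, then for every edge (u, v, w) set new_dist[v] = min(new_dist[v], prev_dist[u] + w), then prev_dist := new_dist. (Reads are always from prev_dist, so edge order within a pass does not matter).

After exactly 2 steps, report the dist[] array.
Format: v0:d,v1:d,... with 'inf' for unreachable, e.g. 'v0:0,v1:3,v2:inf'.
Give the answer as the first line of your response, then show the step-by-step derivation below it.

v0:inf,v1:inf,v2:14,v3:inf,v4:inf,v5:0,v6:16,v7:inf

step 1: dist = v0:inf,v1:inf,v2:14,v3:inf,v4:inf,v5:0,v6:inf,v7:inf
step 2: dist = v0:inf,v1:inf,v2:14,v3:inf,v4:inf,v5:0,v6:16,v7:inf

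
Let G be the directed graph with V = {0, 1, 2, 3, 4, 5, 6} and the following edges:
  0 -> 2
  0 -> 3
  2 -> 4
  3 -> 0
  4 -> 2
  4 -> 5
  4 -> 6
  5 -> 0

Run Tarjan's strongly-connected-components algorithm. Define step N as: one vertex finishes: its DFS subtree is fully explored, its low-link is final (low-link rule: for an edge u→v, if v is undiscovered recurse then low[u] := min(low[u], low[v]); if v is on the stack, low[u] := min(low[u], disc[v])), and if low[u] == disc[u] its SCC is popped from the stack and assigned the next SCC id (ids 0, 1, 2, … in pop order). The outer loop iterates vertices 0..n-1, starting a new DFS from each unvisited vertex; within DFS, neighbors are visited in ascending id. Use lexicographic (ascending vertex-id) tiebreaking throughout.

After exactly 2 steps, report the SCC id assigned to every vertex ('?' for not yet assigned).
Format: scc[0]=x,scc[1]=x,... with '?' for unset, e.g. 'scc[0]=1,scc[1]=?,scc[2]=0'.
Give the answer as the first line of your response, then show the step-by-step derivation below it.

scc[0]=?,scc[1]=?,scc[2]=?,scc[3]=?,scc[4]=?,scc[5]=?,scc[6]=0

step 1: low=(low[0]=0,low[1]=?,low[2]=1,low[3]=?,low[4]=1,low[5]=0,low[6]=?); scc=(scc[0]=?,scc[1]=?,scc[2]=?,scc[3]=?,scc[4]=?,scc[5]=?,scc[6]=?)
step 2: low=(low[0]=0,low[1]=?,low[2]=1,low[3]=?,low[4]=0,low[5]=0,low[6]=4); scc=(scc[0]=?,scc[1]=?,scc[2]=?,scc[3]=?,scc[4]=?,scc[5]=?,scc[6]=0)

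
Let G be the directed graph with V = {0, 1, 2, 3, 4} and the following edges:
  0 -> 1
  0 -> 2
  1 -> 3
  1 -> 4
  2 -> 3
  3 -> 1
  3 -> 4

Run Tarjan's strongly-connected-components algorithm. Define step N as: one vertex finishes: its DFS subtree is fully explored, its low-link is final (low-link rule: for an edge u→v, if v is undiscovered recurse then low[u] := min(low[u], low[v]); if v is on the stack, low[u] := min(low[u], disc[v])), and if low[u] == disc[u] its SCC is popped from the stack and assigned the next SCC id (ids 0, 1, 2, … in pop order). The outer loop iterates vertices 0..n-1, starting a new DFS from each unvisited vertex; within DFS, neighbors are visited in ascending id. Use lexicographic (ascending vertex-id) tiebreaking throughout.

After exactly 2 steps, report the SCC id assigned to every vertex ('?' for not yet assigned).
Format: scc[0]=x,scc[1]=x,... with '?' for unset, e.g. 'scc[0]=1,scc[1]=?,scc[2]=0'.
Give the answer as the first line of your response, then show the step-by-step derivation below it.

scc[0]=?,scc[1]=?,scc[2]=?,scc[3]=?,scc[4]=0

step 1: low=(low[0]=0,low[1]=1,low[2]=?,low[3]=1,low[4]=3); scc=(scc[0]=?,scc[1]=?,scc[2]=?,scc[3]=?,scc[4]=0)
step 2: low=(low[0]=0,low[1]=1,low[2]=?,low[3]=1,low[4]=3); scc=(scc[0]=?,scc[1]=?,scc[2]=?,scc[3]=?,scc[4]=0)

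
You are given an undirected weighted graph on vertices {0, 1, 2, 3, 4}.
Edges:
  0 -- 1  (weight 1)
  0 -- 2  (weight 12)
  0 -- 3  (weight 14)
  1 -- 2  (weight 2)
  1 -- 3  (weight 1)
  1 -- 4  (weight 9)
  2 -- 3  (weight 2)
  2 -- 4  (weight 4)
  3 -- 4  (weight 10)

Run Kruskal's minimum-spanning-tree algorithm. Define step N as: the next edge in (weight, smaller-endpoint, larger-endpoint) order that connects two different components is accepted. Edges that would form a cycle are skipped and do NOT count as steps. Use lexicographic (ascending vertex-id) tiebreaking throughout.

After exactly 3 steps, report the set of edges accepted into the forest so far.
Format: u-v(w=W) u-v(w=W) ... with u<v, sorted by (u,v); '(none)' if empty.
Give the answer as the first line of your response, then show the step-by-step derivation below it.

0-1(w=1) 1-2(w=2) 1-3(w=1)

step 1: add edge 0-1 (w=1); MST = {0-1(w=1)}
step 2: add edge 1-3 (w=1); MST = {0-1(w=1) 1-3(w=1)}
step 3: add edge 1-2 (w=2); MST = {0-1(w=1) 1-2(w=2) 1-3(w=1)}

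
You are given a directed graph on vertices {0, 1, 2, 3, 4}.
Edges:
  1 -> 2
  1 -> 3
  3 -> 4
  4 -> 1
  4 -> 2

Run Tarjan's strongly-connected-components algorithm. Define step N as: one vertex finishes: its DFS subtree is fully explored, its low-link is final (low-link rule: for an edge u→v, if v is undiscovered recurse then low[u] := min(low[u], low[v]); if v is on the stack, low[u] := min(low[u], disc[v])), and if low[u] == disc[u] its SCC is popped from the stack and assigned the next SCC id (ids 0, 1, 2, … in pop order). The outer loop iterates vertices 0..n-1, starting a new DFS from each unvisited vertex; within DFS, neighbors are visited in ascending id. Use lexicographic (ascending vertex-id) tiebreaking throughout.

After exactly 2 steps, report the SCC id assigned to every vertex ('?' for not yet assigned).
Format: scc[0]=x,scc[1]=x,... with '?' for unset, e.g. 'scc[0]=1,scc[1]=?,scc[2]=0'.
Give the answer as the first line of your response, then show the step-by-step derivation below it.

scc[0]=0,scc[1]=?,scc[2]=1,scc[3]=?,scc[4]=?

step 1: low=(low[0]=0,low[1]=?,low[2]=?,low[3]=?,low[4]=?); scc=(scc[0]=0,scc[1]=?,scc[2]=?,scc[3]=?,scc[4]=?)
step 2: low=(low[0]=0,low[1]=1,low[2]=2,low[3]=?,low[4]=?); scc=(scc[0]=0,scc[1]=?,scc[2]=1,scc[3]=?,scc[4]=?)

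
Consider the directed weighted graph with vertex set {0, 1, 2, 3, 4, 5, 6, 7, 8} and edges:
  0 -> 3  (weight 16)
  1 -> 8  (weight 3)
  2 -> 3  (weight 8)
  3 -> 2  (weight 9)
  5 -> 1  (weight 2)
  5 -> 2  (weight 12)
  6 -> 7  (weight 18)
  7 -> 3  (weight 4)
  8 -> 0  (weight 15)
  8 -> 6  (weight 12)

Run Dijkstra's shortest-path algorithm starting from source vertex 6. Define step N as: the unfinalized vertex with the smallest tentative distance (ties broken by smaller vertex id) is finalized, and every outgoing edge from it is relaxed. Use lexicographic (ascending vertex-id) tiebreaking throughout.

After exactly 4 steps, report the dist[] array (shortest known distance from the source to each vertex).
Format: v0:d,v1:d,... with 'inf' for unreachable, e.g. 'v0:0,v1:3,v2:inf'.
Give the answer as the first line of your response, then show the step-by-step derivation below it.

v0:inf,v1:inf,v2:31,v3:22,v4:inf,v5:inf,v6:0,v7:18,v8:inf

step 1: dist = v0:inf,v1:inf,v2:inf,v3:inf,v4:inf,v5:inf,v6:0,v7:18,v8:inf
step 2: dist = v0:inf,v1:inf,v2:inf,v3:22,v4:inf,v5:inf,v6:0,v7:18,v8:inf
step 3: dist = v0:inf,v1:inf,v2:31,v3:22,v4:inf,v5:inf,v6:0,v7:18,v8:inf
step 4: dist = v0:inf,v1:inf,v2:31,v3:22,v4:inf,v5:inf,v6:0,v7:18,v8:inf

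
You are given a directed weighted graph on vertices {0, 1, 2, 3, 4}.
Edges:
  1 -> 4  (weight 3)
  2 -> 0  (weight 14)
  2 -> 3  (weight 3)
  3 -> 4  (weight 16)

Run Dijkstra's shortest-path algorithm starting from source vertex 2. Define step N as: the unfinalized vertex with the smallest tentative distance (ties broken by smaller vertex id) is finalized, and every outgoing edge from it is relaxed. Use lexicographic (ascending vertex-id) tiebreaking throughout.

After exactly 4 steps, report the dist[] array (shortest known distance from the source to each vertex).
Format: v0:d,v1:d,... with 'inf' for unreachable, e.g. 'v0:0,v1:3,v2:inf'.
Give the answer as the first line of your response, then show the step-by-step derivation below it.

v0:14,v1:inf,v2:0,v3:3,v4:19

step 1: dist = v0:14,v1:inf,v2:0,v3:3,v4:inf
step 2: dist = v0:14,v1:inf,v2:0,v3:3,v4:19
step 3: dist = v0:14,v1:inf,v2:0,v3:3,v4:19
step 4: dist = v0:14,v1:inf,v2:0,v3:3,v4:19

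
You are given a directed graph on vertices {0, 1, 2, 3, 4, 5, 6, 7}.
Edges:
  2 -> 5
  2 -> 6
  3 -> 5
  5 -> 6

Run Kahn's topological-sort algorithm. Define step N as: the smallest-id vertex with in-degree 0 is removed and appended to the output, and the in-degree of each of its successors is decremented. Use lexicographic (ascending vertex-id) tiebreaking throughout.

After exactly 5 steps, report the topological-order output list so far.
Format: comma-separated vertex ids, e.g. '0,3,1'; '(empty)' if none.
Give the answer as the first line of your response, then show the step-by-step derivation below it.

0,1,2,3,4

step 1: output 0; order=[0]; indeg=(0,0,0,0,0,2,2,0)
step 2: output 1; order=[0,1]; indeg=(0,0,0,0,0,2,2,0)
step 3: output 2; order=[0,1,2]; indeg=(0,0,0,0,0,1,1,0)
step 4: output 3; order=[0,1,2,3]; indeg=(0,0,0,0,0,0,1,0)
step 5: output 4; order=[0,1,2,3,4]; indeg=(0,0,0,0,0,0,1,0)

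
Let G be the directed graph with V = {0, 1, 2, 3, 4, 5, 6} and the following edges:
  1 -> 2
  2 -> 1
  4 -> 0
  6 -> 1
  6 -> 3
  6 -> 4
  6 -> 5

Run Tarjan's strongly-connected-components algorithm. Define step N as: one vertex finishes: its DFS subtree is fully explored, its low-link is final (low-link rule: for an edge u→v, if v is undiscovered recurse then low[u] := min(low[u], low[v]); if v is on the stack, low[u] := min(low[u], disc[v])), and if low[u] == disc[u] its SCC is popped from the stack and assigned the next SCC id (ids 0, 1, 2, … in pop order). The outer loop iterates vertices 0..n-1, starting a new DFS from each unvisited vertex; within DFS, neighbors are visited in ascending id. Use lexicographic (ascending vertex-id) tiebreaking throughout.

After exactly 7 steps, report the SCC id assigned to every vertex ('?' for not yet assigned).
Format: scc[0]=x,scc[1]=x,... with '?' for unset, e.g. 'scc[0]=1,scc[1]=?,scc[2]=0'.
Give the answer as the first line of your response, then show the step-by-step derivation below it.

scc[0]=0,scc[1]=1,scc[2]=1,scc[3]=2,scc[4]=3,scc[5]=4,scc[6]=5

step 1: low=(low[0]=0,low[1]=?,low[2]=?,low[3]=?,low[4]=?,low[5]=?,low[6]=?); scc=(scc[0]=0,scc[1]=?,scc[2]=?,scc[3]=?,scc[4]=?,scc[5]=?,scc[6]=?)
step 2: low=(low[0]=0,low[1]=1,low[2]=1,low[3]=?,low[4]=?,low[5]=?,low[6]=?); scc=(scc[0]=0,scc[1]=?,scc[2]=?,scc[3]=?,scc[4]=?,scc[5]=?,scc[6]=?)
step 3: low=(low[0]=0,low[1]=1,low[2]=1,low[3]=?,low[4]=?,low[5]=?,low[6]=?); scc=(scc[0]=0,scc[1]=1,scc[2]=1,scc[3]=?,scc[4]=?,scc[5]=?,scc[6]=?)
step 4: low=(low[0]=0,low[1]=1,low[2]=1,low[3]=3,low[4]=?,low[5]=?,low[6]=?); scc=(scc[0]=0,scc[1]=1,scc[2]=1,scc[3]=2,scc[4]=?,scc[5]=?,scc[6]=?)
step 5: low=(low[0]=0,low[1]=1,low[2]=1,low[3]=3,low[4]=4,low[5]=?,low[6]=?); scc=(scc[0]=0,scc[1]=1,scc[2]=1,scc[3]=2,scc[4]=3,scc[5]=?,scc[6]=?)
step 6: low=(low[0]=0,low[1]=1,low[2]=1,low[3]=3,low[4]=4,low[5]=5,low[6]=?); scc=(scc[0]=0,scc[1]=1,scc[2]=1,scc[3]=2,scc[4]=3,scc[5]=4,scc[6]=?)
step 7: low=(low[0]=0,low[1]=1,low[2]=1,low[3]=3,low[4]=4,low[5]=5,low[6]=6); scc=(scc[0]=0,scc[1]=1,scc[2]=1,scc[3]=2,scc[4]=3,scc[5]=4,scc[6]=5)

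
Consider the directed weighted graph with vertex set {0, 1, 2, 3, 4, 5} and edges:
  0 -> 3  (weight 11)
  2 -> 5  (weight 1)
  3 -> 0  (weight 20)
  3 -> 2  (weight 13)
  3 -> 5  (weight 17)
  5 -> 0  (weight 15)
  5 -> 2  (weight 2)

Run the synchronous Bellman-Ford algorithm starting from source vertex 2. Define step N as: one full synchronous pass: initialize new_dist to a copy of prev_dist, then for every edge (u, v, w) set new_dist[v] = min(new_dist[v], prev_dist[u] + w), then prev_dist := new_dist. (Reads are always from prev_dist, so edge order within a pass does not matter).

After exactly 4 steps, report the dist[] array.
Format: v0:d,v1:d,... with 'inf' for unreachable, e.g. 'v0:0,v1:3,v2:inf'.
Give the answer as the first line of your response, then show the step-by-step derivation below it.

v0:16,v1:inf,v2:0,v3:27,v4:inf,v5:1

step 1: dist = v0:inf,v1:inf,v2:0,v3:inf,v4:inf,v5:1
step 2: dist = v0:16,v1:inf,v2:0,v3:inf,v4:inf,v5:1
step 3: dist = v0:16,v1:inf,v2:0,v3:27,v4:inf,v5:1
step 4: dist = v0:16,v1:inf,v2:0,v3:27,v4:inf,v5:1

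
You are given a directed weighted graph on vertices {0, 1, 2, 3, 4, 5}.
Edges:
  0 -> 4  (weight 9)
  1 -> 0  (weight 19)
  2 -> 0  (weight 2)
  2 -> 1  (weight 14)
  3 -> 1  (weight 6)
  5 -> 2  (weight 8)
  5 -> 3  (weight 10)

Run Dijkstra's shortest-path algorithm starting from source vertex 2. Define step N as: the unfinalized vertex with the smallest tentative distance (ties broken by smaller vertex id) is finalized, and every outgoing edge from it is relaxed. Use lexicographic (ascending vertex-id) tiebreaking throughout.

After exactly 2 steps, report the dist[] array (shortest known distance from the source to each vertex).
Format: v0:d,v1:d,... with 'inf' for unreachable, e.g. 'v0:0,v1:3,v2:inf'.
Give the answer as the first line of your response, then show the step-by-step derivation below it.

v0:2,v1:14,v2:0,v3:inf,v4:11,v5:inf

step 1: dist = v0:2,v1:14,v2:0,v3:inf,v4:inf,v5:inf
step 2: dist = v0:2,v1:14,v2:0,v3:inf,v4:11,v5:inf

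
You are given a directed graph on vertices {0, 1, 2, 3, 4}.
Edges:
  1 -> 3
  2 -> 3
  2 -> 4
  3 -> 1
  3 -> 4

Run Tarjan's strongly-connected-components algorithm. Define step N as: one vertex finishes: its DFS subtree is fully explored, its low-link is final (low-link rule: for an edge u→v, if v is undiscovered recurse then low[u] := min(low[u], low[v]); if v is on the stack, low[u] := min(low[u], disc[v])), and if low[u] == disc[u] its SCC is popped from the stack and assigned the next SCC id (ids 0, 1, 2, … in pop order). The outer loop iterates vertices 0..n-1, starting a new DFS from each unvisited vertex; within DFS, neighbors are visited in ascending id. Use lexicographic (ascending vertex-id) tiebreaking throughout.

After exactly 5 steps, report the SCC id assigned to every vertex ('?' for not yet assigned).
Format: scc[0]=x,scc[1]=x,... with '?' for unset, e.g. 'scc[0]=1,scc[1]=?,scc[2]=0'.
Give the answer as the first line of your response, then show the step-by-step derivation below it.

scc[0]=0,scc[1]=2,scc[2]=3,scc[3]=2,scc[4]=1

step 1: low=(low[0]=0,low[1]=?,low[2]=?,low[3]=?,low[4]=?); scc=(scc[0]=0,scc[1]=?,scc[2]=?,scc[3]=?,scc[4]=?)
step 2: low=(low[0]=0,low[1]=1,low[2]=?,low[3]=1,low[4]=3); scc=(scc[0]=0,scc[1]=?,scc[2]=?,scc[3]=?,scc[4]=1)
step 3: low=(low[0]=0,low[1]=1,low[2]=?,low[3]=1,low[4]=3); scc=(scc[0]=0,scc[1]=?,scc[2]=?,scc[3]=?,scc[4]=1)
step 4: low=(low[0]=0,low[1]=1,low[2]=?,low[3]=1,low[4]=3); scc=(scc[0]=0,scc[1]=2,scc[2]=?,scc[3]=2,scc[4]=1)
step 5: low=(low[0]=0,low[1]=1,low[2]=4,low[3]=1,low[4]=3); scc=(scc[0]=0,scc[1]=2,scc[2]=3,scc[3]=2,scc[4]=1)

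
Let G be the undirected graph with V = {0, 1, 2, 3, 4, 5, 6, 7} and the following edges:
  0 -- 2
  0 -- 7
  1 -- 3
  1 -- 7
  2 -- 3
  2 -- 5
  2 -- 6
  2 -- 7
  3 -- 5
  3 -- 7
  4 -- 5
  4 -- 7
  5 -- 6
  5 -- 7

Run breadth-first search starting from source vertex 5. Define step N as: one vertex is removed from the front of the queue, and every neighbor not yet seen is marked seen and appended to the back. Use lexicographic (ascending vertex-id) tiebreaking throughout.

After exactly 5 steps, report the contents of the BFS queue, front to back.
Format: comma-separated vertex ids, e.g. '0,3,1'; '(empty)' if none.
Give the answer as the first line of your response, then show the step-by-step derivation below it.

7,0,1

step 1: dequeue 5; queue=[2,3,4,6,7]; order=5
step 2: dequeue 2; queue=[3,4,6,7,0]; order=5,2
step 3: dequeue 3; queue=[4,6,7,0,1]; order=5,2,3
step 4: dequeue 4; queue=[6,7,0,1]; order=5,2,3,4
step 5: dequeue 6; queue=[7,0,1]; order=5,2,3,4,6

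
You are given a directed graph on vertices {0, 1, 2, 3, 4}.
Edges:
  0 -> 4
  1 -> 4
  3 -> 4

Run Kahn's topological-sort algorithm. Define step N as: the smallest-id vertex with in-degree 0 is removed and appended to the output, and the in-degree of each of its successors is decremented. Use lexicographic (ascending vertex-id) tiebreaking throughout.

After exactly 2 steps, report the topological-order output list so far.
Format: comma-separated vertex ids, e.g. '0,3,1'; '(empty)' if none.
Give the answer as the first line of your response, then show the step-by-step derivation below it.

0,1

step 1: output 0; order=[0]; indeg=(0,0,0,0,2)
step 2: output 1; order=[0,1]; indeg=(0,0,0,0,1)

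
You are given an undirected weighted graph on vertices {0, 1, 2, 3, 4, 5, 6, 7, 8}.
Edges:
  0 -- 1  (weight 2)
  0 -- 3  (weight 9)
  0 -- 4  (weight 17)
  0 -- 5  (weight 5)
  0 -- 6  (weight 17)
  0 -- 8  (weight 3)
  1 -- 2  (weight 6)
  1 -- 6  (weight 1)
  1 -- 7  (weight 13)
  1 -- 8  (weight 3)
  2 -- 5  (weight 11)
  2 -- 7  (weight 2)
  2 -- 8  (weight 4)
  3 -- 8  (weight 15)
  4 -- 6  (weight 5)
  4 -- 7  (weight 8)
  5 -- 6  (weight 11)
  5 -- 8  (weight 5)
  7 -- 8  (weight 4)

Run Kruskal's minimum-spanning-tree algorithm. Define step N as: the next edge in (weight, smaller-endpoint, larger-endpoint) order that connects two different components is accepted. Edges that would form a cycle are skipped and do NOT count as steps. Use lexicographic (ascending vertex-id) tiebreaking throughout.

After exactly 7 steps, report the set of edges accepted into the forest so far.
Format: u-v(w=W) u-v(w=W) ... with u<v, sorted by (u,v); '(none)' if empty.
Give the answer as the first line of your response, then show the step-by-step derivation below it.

0-1(w=2) 0-5(w=5) 0-8(w=3) 1-6(w=1) 2-7(w=2) 2-8(w=4) 4-6(w=5)

step 1: add edge 1-6 (w=1); MST = {1-6(w=1)}
step 2: add edge 0-1 (w=2); MST = {0-1(w=2) 1-6(w=1)}
step 3: add edge 2-7 (w=2); MST = {0-1(w=2) 1-6(w=1) 2-7(w=2)}
step 4: add edge 0-8 (w=3); MST = {0-1(w=2) 0-8(w=3) 1-6(w=1) 2-7(w=2)}
step 5: add edge 2-8 (w=4); MST = {0-1(w=2) 0-8(w=3) 1-6(w=1) 2-7(w=2) 2-8(w=4)}
step 6: add edge 0-5 (w=5); MST = {0-1(w=2) 0-5(w=5) 0-8(w=3) 1-6(w=1) 2-7(w=2) 2-8(w=4)}
step 7: add edge 4-6 (w=5); MST = {0-1(w=2) 0-5(w=5) 0-8(w=3) 1-6(w=1) 2-7(w=2) 2-8(w=4) 4-6(w=5)}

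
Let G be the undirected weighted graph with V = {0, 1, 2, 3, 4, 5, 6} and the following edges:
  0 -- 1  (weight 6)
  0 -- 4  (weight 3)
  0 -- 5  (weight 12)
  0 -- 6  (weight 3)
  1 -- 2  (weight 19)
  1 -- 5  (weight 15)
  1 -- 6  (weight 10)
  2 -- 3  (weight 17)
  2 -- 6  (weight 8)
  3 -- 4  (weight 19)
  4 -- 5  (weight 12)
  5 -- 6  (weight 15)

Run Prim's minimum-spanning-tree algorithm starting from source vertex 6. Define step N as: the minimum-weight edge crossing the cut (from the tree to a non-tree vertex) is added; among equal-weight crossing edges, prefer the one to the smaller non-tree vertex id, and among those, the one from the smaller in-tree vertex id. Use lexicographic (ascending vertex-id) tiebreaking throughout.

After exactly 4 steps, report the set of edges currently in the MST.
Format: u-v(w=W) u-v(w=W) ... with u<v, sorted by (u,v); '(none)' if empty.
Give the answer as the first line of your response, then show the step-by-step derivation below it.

0-1(w=6) 0-4(w=3) 0-6(w=3) 2-6(w=8)

step 1: add edge 0-6 (w=3); MST = {0-6(w=3)}
step 2: add edge 0-4 (w=3); MST = {0-4(w=3) 0-6(w=3)}
step 3: add edge 0-1 (w=6); MST = {0-1(w=6) 0-4(w=3) 0-6(w=3)}
step 4: add edge 2-6 (w=8); MST = {0-1(w=6) 0-4(w=3) 0-6(w=3) 2-6(w=8)}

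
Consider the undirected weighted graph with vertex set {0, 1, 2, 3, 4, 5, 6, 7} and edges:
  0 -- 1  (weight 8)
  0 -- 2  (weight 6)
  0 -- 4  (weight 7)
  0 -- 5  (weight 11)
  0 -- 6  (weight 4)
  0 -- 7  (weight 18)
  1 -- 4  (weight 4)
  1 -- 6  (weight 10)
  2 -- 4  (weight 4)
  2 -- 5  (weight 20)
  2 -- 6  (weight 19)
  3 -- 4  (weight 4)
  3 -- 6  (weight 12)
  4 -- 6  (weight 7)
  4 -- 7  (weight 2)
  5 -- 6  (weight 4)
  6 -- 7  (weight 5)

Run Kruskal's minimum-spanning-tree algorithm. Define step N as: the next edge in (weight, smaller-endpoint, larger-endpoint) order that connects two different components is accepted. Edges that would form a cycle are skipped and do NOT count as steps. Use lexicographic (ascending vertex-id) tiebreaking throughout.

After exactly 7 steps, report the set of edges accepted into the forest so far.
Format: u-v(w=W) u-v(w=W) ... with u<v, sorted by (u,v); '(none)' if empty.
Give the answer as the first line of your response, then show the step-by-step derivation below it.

0-6(w=4) 1-4(w=4) 2-4(w=4) 3-4(w=4) 4-7(w=2) 5-6(w=4) 6-7(w=5)

step 1: add edge 4-7 (w=2); MST = {4-7(w=2)}
step 2: add edge 0-6 (w=4); MST = {0-6(w=4) 4-7(w=2)}
step 3: add edge 1-4 (w=4); MST = {0-6(w=4) 1-4(w=4) 4-7(w=2)}
step 4: add edge 2-4 (w=4); MST = {0-6(w=4) 1-4(w=4) 2-4(w=4) 4-7(w=2)}
step 5: add edge 3-4 (w=4); MST = {0-6(w=4) 1-4(w=4) 2-4(w=4) 3-4(w=4) 4-7(w=2)}
step 6: add edge 5-6 (w=4); MST = {0-6(w=4) 1-4(w=4) 2-4(w=4) 3-4(w=4) 4-7(w=2) 5-6(w=4)}
step 7: add edge 6-7 (w=5); MST = {0-6(w=4) 1-4(w=4) 2-4(w=4) 3-4(w=4) 4-7(w=2) 5-6(w=4) 6-7(w=5)}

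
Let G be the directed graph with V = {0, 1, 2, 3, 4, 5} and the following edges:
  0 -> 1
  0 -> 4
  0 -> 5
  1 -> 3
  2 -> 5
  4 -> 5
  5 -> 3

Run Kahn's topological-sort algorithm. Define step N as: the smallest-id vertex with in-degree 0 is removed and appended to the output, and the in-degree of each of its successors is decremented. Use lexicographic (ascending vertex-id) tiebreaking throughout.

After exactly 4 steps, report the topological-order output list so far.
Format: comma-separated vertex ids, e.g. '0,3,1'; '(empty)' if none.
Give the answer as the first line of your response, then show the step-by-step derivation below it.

0,1,2,4

step 1: output 0; order=[0]; indeg=(0,0,0,2,0,2)
step 2: output 1; order=[0,1]; indeg=(0,0,0,1,0,2)
step 3: output 2; order=[0,1,2]; indeg=(0,0,0,1,0,1)
step 4: output 4; order=[0,1,2,4]; indeg=(0,0,0,1,0,0)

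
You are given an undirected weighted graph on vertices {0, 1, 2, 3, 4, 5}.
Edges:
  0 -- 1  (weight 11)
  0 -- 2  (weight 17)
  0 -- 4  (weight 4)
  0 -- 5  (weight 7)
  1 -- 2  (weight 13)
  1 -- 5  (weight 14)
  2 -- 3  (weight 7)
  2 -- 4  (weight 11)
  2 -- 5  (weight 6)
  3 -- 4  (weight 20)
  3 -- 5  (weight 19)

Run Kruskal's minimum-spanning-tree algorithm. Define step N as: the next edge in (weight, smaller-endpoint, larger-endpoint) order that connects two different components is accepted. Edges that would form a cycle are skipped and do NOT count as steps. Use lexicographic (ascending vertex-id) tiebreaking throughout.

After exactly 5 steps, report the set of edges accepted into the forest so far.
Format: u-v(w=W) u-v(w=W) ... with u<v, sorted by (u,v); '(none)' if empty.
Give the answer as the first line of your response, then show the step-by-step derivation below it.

0-1(w=11) 0-4(w=4) 0-5(w=7) 2-3(w=7) 2-5(w=6)

step 1: add edge 0-4 (w=4); MST = {0-4(w=4)}
step 2: add edge 2-5 (w=6); MST = {0-4(w=4) 2-5(w=6)}
step 3: add edge 0-5 (w=7); MST = {0-4(w=4) 0-5(w=7) 2-5(w=6)}
step 4: add edge 2-3 (w=7); MST = {0-4(w=4) 0-5(w=7) 2-3(w=7) 2-5(w=6)}
step 5: add edge 0-1 (w=11); MST = {0-1(w=11) 0-4(w=4) 0-5(w=7) 2-3(w=7) 2-5(w=6)}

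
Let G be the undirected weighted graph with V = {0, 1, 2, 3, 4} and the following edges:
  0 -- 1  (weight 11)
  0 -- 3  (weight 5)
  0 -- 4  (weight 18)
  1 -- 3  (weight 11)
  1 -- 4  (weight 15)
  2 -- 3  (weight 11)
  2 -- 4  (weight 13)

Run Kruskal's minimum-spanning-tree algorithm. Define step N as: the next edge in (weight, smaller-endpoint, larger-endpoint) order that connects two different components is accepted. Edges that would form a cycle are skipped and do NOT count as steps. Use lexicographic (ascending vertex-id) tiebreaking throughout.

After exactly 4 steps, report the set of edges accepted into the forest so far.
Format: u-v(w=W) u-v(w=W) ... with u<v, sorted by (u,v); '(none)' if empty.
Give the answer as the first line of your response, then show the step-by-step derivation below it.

0-1(w=11) 0-3(w=5) 2-3(w=11) 2-4(w=13)

step 1: add edge 0-3 (w=5); MST = {0-3(w=5)}
step 2: add edge 0-1 (w=11); MST = {0-1(w=11) 0-3(w=5)}
step 3: add edge 2-3 (w=11); MST = {0-1(w=11) 0-3(w=5) 2-3(w=11)}
step 4: add edge 2-4 (w=13); MST = {0-1(w=11) 0-3(w=5) 2-3(w=11) 2-4(w=13)}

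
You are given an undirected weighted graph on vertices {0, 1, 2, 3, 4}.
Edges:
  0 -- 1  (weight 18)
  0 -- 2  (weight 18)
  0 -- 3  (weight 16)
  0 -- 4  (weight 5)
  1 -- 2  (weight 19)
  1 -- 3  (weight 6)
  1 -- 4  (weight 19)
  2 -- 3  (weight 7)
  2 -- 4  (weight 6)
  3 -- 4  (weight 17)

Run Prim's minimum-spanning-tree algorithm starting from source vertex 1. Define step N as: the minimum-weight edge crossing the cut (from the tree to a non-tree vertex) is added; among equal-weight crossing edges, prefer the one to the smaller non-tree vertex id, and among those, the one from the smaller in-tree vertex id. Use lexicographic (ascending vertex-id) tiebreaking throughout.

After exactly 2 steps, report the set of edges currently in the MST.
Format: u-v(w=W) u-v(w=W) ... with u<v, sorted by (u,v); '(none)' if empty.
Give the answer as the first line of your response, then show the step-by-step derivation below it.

1-3(w=6) 2-3(w=7)

step 1: add edge 1-3 (w=6); MST = {1-3(w=6)}
step 2: add edge 2-3 (w=7); MST = {1-3(w=6) 2-3(w=7)}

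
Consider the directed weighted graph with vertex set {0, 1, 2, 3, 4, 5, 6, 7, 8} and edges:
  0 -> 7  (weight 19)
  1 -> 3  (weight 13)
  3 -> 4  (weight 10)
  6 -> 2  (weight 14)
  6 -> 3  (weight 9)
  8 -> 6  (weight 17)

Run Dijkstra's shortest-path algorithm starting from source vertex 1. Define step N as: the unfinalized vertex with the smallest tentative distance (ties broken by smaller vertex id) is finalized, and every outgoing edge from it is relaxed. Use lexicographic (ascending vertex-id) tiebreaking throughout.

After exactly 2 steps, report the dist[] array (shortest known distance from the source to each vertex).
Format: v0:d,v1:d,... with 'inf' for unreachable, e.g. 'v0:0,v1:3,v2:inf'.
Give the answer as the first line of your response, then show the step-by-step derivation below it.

v0:inf,v1:0,v2:inf,v3:13,v4:23,v5:inf,v6:inf,v7:inf,v8:inf

step 1: dist = v0:inf,v1:0,v2:inf,v3:13,v4:inf,v5:inf,v6:inf,v7:inf,v8:inf
step 2: dist = v0:inf,v1:0,v2:inf,v3:13,v4:23,v5:inf,v6:inf,v7:inf,v8:inf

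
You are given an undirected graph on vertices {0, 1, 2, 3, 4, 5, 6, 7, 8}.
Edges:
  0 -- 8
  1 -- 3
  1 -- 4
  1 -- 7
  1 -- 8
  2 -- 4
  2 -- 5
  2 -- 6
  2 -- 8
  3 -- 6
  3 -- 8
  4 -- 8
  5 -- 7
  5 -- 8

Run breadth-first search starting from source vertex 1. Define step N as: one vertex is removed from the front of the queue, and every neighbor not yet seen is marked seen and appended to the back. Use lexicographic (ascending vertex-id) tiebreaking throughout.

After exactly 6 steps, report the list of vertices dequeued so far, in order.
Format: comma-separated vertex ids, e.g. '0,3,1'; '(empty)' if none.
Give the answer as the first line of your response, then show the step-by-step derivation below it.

1,3,4,7,8,6

step 1: dequeue 1; queue=[3,4,7,8]; order=1
step 2: dequeue 3; queue=[4,7,8,6]; order=1,3
step 3: dequeue 4; queue=[7,8,6,2]; order=1,3,4
step 4: dequeue 7; queue=[8,6,2,5]; order=1,3,4,7
step 5: dequeue 8; queue=[6,2,5,0]; order=1,3,4,7,8
step 6: dequeue 6; queue=[2,5,0]; order=1,3,4,7,8,6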